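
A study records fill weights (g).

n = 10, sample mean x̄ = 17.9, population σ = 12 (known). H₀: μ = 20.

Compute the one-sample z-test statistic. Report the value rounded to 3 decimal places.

test statistic = -0.553

SE = σ/√n = 12/√10 = 3.7947
z = (x̄−μ₀)/SE = (17.9−20)/3.7947 = -0.5534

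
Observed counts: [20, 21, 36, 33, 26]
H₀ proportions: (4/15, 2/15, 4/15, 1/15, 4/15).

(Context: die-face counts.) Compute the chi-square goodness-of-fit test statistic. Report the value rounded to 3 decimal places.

test statistic = 73.835

n = 136; E_i = n·p_i = [36.27, 18.13, 36.27, 9.07, 36.27]
χ² = (20−36.27)²/36.27 + (21−18.13)²/18.13 + (36−36.27)²/36.27 + (33−9.07)²/9.07 + (26−36.27)²/36.27 = 73.8346
df = 4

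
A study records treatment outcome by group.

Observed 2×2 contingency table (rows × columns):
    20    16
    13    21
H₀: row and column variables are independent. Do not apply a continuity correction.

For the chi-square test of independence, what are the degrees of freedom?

df = (r−1)(c−1) = (2−1)·(2−1) = 1

degrees of freedom = 1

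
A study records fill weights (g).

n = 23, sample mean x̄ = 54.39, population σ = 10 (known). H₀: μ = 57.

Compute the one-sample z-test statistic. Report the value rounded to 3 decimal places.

test statistic = -1.252

SE = σ/√n = 10/√23 = 2.0851
z = (x̄−μ₀)/SE = (54.39−57)/2.0851 = -1.2517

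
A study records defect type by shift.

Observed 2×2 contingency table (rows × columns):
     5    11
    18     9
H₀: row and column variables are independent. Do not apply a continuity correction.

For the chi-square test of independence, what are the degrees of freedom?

df = (r−1)(c−1) = (2−1)·(2−1) = 1

degrees of freedom = 1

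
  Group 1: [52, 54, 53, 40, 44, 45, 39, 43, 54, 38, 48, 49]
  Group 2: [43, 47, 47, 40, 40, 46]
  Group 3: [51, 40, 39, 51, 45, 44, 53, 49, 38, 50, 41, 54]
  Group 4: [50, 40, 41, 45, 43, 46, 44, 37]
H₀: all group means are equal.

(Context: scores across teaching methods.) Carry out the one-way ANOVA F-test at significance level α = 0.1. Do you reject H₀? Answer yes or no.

reject H₀: no

Group means [46.58, 43.83, 46.25, 43.25], grand mean 45.342
SSB = Σnᵢ(x̄ᵢ−x̄)² = 77.053; SSW = ΣΣ(x−x̄ᵢ)² = 917.500
MSB = 77.053/3 = 25.6842; MSW = 917.500/34 = 26.9853
F = MSB/MSW = 0.9518
df = (3, 34)
p-value (upper-tail) = 0.42658
At α=0.1: p ≥ α → fail to reject H₀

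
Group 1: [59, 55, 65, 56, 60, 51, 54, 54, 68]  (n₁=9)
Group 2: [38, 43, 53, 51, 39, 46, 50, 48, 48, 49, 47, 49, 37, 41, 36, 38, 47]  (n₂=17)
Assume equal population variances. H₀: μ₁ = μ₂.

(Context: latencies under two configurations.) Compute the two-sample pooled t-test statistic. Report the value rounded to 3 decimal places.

x̄₁=58.000, s₁=5.568, n₁=9
x̄₂=44.706, s₂=5.486, n₂=17
s_p² = [8·5.568² + 16·5.486²]/24 = 30.3971
SE = √(s_p²·(1/9+1/17)) = 2.2728
t = (58.000−44.706)/2.2728 = 5.8493
df = 24

test statistic = 5.849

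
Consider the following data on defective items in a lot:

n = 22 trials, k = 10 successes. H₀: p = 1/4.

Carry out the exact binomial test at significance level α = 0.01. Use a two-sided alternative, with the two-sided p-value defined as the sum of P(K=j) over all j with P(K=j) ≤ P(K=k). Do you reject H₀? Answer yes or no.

reject H₀: no

Exact binomial: n=22, k=10, p₀=1/4=0.2500
P(X=j) = C(n,j)·p₀^j·(1−p₀)^(n−j); p = Σ P(X=j) over j with P(X=j) ≤ P(X=10)
p-value (two-sided) = 0.04437
At α=0.01: p ≥ α → fail to reject H₀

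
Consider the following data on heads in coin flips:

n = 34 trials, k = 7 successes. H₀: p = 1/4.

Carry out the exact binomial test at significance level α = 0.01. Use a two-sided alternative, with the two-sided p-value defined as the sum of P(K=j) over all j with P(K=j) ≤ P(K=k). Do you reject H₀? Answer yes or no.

reject H₀: no

Exact binomial: n=34, k=7, p₀=1/4=0.2500
P(X=j) = C(n,j)·p₀^j·(1−p₀)^(n−j); p = Σ P(X=j) over j with P(X=j) ≤ P(X=7)
p-value (two-sided) = 0.69306
At α=0.01: p ≥ α → fail to reject H₀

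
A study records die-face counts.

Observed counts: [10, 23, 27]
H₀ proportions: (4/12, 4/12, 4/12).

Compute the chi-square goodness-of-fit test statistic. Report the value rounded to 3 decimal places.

n = 60; E_i = n·p_i = [20.00, 20.00, 20.00]
χ² = (10−20.00)²/20.00 + (23−20.00)²/20.00 + (27−20.00)²/20.00 = 7.9000
df = 2

test statistic = 7.900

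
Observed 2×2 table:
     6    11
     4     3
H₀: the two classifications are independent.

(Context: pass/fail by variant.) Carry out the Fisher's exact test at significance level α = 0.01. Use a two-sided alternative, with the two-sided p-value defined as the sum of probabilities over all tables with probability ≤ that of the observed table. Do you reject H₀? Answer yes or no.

reject H₀: no

Margins: r₁=17, r₂=7, c₁=10, c₂=14, n=24
p_obs = C(17,6)·C(7,4)/C(24,10); sum pmf over tables with pmf ≤ p_obs
p-value (two-sided) = 0.39264
At α=0.01: p ≥ α → fail to reject H₀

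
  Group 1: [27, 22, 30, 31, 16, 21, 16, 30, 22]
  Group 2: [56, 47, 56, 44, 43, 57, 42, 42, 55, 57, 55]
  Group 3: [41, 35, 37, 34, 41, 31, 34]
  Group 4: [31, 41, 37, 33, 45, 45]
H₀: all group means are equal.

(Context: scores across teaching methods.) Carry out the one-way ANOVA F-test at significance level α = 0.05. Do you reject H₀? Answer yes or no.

reject H₀: yes

Group means [23.89, 50.36, 36.14, 38.67], grand mean 38.000
SSB = Σnᵢ(x̄ᵢ−x̄)² = 3500.375; SSW = ΣΣ(x−x̄ᵢ)² = 979.625
MSB = 3500.375/3 = 1166.7917; MSW = 979.625/29 = 33.7802
F = MSB/MSW = 34.5407
df = (3, 29)
p-value (upper-tail) = 0.00000
At α=0.05: p < α → reject H₀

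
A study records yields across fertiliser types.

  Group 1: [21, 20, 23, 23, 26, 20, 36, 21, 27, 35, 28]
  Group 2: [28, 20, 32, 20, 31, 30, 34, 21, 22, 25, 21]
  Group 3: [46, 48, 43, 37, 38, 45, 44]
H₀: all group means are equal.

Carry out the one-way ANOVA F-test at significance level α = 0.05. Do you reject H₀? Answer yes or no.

reject H₀: yes

Group means [25.45, 25.82, 43.00], grand mean 29.828
SSB = Σnᵢ(x̄ᵢ−x̄)² = 1601.774; SSW = ΣΣ(x−x̄ᵢ)² = 706.364
MSB = 1601.774/2 = 800.8871; MSW = 706.364/26 = 27.1678
F = MSB/MSW = 29.4792
df = (2, 26)
p-value (upper-tail) = 0.00000
At α=0.05: p < α → reject H₀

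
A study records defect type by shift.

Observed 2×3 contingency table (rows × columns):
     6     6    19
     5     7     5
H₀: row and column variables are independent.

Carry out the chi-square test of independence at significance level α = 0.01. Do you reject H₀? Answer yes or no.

Row totals [31, 17], col totals [11, 13, 24], n=48
χ² = (6−7.10)²/7.10 + (6−8.40)²/8.40 + (19−15.50)²/15.50 + (5−3.90)²/3.90 + (7−4.60)²/4.60 + (5−8.50)²/8.50 = 4.6464
df = 2
p-value (upper-tail) = 0.09796
At α=0.01: p ≥ α → fail to reject H₀

reject H₀: no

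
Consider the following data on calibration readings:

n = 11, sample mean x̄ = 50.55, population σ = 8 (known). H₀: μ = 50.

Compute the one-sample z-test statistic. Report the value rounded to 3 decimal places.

SE = σ/√n = 8/√11 = 2.4121
z = (x̄−μ₀)/SE = (50.55−50)/2.4121 = 0.2280

test statistic = 0.228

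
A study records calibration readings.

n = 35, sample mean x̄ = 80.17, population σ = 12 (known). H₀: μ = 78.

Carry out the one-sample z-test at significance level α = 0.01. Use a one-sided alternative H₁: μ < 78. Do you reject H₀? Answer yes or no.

SE = σ/√n = 12/√35 = 2.0284
z = (x̄−μ₀)/SE = (80.17−78)/2.0284 = 1.0698
p-value (one-sided, H₁ less) = 0.85765
At α=0.01: p ≥ α → fail to reject H₀

reject H₀: no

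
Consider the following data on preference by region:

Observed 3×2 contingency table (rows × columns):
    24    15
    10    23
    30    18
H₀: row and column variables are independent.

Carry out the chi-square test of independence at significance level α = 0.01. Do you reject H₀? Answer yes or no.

reject H₀: yes

Row totals [39, 33, 48], col totals [64, 56], n=120
χ² = (24−20.80)²/20.80 + (15−18.20)²/18.20 + (10−17.60)²/17.60 + (23−15.40)²/15.40 + (30−25.60)²/25.60 + (18−22.40)²/22.40 = 9.7079
df = 2
p-value (upper-tail) = 0.00780
At α=0.01: p < α → reject H₀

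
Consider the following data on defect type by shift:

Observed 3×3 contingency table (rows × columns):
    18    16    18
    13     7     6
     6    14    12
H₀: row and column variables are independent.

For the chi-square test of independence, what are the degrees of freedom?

df = (r−1)(c−1) = (3−1)·(3−1) = 4

degrees of freedom = 4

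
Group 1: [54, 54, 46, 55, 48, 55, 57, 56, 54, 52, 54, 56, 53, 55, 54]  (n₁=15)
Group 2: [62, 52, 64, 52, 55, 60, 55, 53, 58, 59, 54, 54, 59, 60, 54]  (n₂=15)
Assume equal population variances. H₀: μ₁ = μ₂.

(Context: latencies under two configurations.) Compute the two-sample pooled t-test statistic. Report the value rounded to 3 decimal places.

test statistic = -2.582

x̄₁=53.533, s₁=2.949, n₁=15
x̄₂=56.733, s₂=3.788, n₂=15
s_p² = [14·2.949² + 14·3.788²]/28 = 11.5238
SE = √(s_p²·(1/15+1/15)) = 1.2396
t = (53.533−56.733)/1.2396 = -2.5816
df = 28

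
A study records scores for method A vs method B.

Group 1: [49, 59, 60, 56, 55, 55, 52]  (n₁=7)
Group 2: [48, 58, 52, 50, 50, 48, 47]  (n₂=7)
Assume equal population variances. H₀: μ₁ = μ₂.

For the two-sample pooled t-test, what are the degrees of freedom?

degrees of freedom = 12

df = n₁ + n₂ − 2 = 7 + 7 − 2 = 12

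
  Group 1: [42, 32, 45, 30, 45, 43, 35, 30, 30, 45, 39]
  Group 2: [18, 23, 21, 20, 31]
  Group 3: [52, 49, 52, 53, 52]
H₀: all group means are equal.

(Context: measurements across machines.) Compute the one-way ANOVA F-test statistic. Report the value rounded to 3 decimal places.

Group means [37.82, 22.60, 51.60], grand mean 37.476
SSB = Σnᵢ(x̄ᵢ−x̄)² = 2105.202; SSW = ΣΣ(x−x̄ᵢ)² = 536.036
MSB = 2105.202/2 = 1052.6009; MSW = 536.036/18 = 29.7798
F = MSB/MSW = 35.3461
df = (2, 18)

test statistic = 35.346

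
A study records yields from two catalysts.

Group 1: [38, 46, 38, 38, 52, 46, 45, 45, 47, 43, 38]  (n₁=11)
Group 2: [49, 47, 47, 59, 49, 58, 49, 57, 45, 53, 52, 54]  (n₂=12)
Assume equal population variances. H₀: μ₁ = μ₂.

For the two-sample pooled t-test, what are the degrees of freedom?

degrees of freedom = 21

df = n₁ + n₂ − 2 = 11 + 12 − 2 = 21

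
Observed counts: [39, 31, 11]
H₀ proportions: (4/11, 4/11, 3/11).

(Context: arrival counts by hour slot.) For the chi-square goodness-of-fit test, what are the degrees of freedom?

degrees of freedom = 2

df = k − 1 = 3 − 1 = 2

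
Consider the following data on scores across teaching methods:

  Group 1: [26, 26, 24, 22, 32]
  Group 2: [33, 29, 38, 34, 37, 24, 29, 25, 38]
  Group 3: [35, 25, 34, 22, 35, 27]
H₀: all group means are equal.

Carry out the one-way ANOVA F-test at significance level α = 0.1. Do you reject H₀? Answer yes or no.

reject H₀: no

Group means [26.00, 31.89, 29.67], grand mean 29.750
SSB = Σnᵢ(x̄ᵢ−x̄)² = 111.528; SSW = ΣΣ(x−x̄ᵢ)² = 452.222
MSB = 111.528/2 = 55.7639; MSW = 452.222/17 = 26.6013
F = MSB/MSW = 2.0963
df = (2, 17)
p-value (upper-tail) = 0.15355
At α=0.1: p ≥ α → fail to reject H₀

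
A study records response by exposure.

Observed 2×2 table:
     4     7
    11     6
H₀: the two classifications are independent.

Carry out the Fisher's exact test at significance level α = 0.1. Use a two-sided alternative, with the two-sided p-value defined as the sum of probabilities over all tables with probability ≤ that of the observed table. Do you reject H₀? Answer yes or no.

Margins: r₁=11, r₂=17, c₁=15, c₂=13, n=28
p_obs = C(11,4)·C(17,11)/C(28,15); sum pmf over tables with pmf ≤ p_obs
p-value (two-sided) = 0.24581
At α=0.1: p ≥ α → fail to reject H₀

reject H₀: no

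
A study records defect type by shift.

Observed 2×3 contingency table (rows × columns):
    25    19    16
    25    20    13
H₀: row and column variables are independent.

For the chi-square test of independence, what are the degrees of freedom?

degrees of freedom = 2

df = (r−1)(c−1) = (2−1)·(3−1) = 2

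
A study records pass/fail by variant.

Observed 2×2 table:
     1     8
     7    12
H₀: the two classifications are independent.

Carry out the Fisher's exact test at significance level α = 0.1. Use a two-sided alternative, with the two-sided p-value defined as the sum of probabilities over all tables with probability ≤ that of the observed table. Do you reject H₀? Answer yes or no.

reject H₀: no

Margins: r₁=9, r₂=19, c₁=8, c₂=20, n=28
p_obs = C(9,1)·C(19,7)/C(28,8); sum pmf over tables with pmf ≤ p_obs
p-value (two-sided) = 0.21435
At α=0.1: p ≥ α → fail to reject H₀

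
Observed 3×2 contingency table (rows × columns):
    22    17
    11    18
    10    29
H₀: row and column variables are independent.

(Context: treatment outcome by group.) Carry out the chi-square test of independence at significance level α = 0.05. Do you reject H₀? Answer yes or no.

Row totals [39, 29, 39], col totals [43, 64], n=107
χ² = (22−15.67)²/15.67 + (17−23.33)²/23.33 + (11−11.65)²/11.65 + (18−17.35)²/17.35 + (10−15.67)²/15.67 + (29−23.33)²/23.33 = 7.7647
df = 2
p-value (upper-tail) = 0.02060
At α=0.05: p < α → reject H₀

reject H₀: yes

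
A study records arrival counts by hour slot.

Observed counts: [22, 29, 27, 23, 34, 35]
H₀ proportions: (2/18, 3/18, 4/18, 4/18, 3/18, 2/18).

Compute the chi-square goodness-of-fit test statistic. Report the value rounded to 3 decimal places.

test statistic = 24.259

n = 170; E_i = n·p_i = [18.89, 28.33, 37.78, 37.78, 28.33, 18.89]
χ² = (22−18.89)²/18.89 + (29−28.33)²/28.33 + (27−37.78)²/37.78 + (23−37.78)²/37.78 + (34−28.33)²/28.33 + (35−18.89)²/18.89 = 24.2588
df = 5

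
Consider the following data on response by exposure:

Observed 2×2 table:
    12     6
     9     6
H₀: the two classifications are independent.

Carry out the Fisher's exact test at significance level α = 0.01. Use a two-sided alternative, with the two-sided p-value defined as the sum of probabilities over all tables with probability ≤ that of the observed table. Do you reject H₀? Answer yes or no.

Margins: r₁=18, r₂=15, c₁=21, c₂=12, n=33
p_obs = C(18,12)·C(15,9)/C(33,21); sum pmf over tables with pmf ≤ p_obs
p-value (two-sided) = 0.73066
At α=0.01: p ≥ α → fail to reject H₀

reject H₀: no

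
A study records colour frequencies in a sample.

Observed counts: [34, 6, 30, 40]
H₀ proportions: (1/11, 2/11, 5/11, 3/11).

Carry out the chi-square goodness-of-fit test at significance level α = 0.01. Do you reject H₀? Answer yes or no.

reject H₀: yes

n = 110; E_i = n·p_i = [10.00, 20.00, 50.00, 30.00]
χ² = (34−10.00)²/10.00 + (6−20.00)²/20.00 + (30−50.00)²/50.00 + (40−30.00)²/30.00 = 78.7333
df = 3
p-value (upper-tail) = 0.00000
At α=0.01: p < α → reject H₀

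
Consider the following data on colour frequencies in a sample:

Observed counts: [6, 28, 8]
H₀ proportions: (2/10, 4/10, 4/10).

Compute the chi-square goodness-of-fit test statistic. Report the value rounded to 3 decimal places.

test statistic = 12.762

n = 42; E_i = n·p_i = [8.40, 16.80, 16.80]
χ² = (6−8.40)²/8.40 + (28−16.80)²/16.80 + (8−16.80)²/16.80 = 12.7619
df = 2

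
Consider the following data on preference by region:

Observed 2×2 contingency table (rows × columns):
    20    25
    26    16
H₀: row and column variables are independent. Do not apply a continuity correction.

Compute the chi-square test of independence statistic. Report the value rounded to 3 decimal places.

Row totals [45, 42], col totals [46, 41], n=87
χ² = (20−23.79)²/23.79 + (25−21.21)²/21.21 + (26−22.21)²/22.21 + (16−19.79)²/19.79 = 2.6579
df = 1

test statistic = 2.658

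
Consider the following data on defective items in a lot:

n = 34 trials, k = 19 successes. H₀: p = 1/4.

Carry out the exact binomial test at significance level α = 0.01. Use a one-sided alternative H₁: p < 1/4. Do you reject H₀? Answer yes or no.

reject H₀: no

Exact binomial: n=34, k=19, p₀=1/4=0.2500
P(X≤19) from Σ C(n,i)·p₀^i·(1−p₀)^(n−i)
p-value (one-sided, H₁ less) = 0.99997
At α=0.01: p ≥ α → fail to reject H₀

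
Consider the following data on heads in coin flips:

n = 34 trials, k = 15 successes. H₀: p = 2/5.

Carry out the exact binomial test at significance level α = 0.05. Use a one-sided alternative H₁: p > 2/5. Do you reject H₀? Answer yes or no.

reject H₀: no

Exact binomial: n=34, k=15, p₀=2/5=0.4000
P(X≥15) from Σ C(n,i)·p₀^i·(1−p₀)^(n−i)
p-value (one-sided, H₁ greater) = 0.37260
At α=0.05: p ≥ α → fail to reject H₀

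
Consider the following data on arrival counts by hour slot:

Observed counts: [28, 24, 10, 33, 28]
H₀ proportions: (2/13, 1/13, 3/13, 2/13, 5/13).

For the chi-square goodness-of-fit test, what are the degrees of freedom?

degrees of freedom = 4

df = k − 1 = 5 − 1 = 4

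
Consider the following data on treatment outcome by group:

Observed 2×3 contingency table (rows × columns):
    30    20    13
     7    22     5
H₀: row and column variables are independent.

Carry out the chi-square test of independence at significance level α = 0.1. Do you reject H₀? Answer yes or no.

reject H₀: yes

Row totals [63, 34], col totals [37, 42, 18], n=97
χ² = (30−24.03)²/24.03 + (20−27.28)²/27.28 + (13−11.69)²/11.69 + (7−12.97)²/12.97 + (22−14.72)²/14.72 + (5−6.31)²/6.31 = 10.1887
df = 2
p-value (upper-tail) = 0.00613
At α=0.1: p < α → reject H₀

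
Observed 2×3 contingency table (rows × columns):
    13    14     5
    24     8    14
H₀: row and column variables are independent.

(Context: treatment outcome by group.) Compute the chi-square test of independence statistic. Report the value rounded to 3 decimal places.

test statistic = 6.879

Row totals [32, 46], col totals [37, 22, 19], n=78
χ² = (13−15.18)²/15.18 + (14−9.03)²/9.03 + (5−7.79)²/7.79 + (24−21.82)²/21.82 + (8−12.97)²/12.97 + (14−11.21)²/11.21 = 6.8786
df = 2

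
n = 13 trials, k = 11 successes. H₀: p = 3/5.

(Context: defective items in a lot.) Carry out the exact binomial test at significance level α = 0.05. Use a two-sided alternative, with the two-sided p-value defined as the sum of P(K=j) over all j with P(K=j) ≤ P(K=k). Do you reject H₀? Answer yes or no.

Exact binomial: n=13, k=11, p₀=3/5=0.6000
P(X=j) = C(n,j)·p₀^j·(1−p₀)^(n−j); p = Σ P(X=j) over j with P(X=j) ≤ P(X=11)
p-value (two-sided) = 0.08999
At α=0.05: p ≥ α → fail to reject H₀

reject H₀: no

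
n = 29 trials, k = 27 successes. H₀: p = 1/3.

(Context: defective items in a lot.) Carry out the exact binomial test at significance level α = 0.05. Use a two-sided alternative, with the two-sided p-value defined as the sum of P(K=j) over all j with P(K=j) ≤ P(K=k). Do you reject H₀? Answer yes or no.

Exact binomial: n=29, k=27, p₀=1/3=0.3333
P(X=j) = C(n,j)·p₀^j·(1−p₀)^(n−j); p = Σ P(X=j) over j with P(X=j) ≤ P(X=27)
p-value (two-sided) = 0.00000
At α=0.05: p < α → reject H₀

reject H₀: yes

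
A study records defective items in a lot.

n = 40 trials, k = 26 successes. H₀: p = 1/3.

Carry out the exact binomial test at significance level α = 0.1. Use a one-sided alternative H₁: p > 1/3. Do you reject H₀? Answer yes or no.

reject H₀: yes

Exact binomial: n=40, k=26, p₀=1/3=0.3333
P(X≥26) from Σ C(n,i)·p₀^i·(1−p₀)^(n−i)
p-value (one-sided, H₁ greater) = 0.00004
At α=0.1: p < α → reject H₀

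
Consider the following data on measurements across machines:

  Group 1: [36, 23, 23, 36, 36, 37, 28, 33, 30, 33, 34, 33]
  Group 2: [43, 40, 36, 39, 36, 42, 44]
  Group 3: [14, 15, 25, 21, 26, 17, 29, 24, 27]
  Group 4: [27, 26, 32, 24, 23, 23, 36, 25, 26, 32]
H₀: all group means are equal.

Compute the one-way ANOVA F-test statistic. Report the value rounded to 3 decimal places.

test statistic = 21.122

Group means [31.83, 40.00, 22.00, 27.40], grand mean 29.842
SSB = Σnᵢ(x̄ᵢ−x̄)² = 1382.986; SSW = ΣΣ(x−x̄ᵢ)² = 742.067
MSB = 1382.986/3 = 460.9953; MSW = 742.067/34 = 21.8255
F = MSB/MSW = 21.1219
df = (3, 34)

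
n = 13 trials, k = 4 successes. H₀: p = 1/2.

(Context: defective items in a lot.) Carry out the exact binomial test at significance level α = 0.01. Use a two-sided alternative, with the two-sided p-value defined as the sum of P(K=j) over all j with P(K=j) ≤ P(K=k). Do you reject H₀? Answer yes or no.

reject H₀: no

Exact binomial: n=13, k=4, p₀=1/2=0.5000
P(X=j) = C(n,j)·p₀^j·(1−p₀)^(n−j); p = Σ P(X=j) over j with P(X=j) ≤ P(X=4)
p-value (two-sided) = 0.26685
At α=0.01: p ≥ α → fail to reject H₀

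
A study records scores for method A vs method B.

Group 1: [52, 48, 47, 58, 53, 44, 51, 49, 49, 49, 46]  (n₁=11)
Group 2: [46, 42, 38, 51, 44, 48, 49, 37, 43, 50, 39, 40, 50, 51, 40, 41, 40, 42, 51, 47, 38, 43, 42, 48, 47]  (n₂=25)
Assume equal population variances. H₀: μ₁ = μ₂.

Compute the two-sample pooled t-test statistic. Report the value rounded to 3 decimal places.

test statistic = 3.366

x̄₁=49.636, s₁=3.802, n₁=11
x̄₂=44.280, s₂=4.623, n₂=25
s_p² = [10·3.802² + 24·4.623²]/34 = 19.3407
SE = √(s_p²·(1/11+1/25)) = 1.5912
t = (49.636−44.280)/1.5912 = 3.3663
df = 34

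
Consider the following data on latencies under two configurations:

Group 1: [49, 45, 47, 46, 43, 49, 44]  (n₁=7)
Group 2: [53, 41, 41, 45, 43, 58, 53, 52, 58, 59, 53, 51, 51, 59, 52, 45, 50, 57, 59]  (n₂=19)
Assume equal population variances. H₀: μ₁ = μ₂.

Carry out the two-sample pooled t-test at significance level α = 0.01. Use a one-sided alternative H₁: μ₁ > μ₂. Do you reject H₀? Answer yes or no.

x̄₁=46.143, s₁=2.340, n₁=7
x̄₂=51.579, s₂=6.104, n₂=19
s_p² = [6·2.340² + 18·6.104²]/24 = 29.3120
SE = √(s_p²·(1/7+1/19)) = 2.3938
t = (46.143−51.579)/2.3938 = -2.2709
df = 24
p-value (one-sided, H₁ greater) = 0.98380
At α=0.01: p ≥ α → fail to reject H₀

reject H₀: no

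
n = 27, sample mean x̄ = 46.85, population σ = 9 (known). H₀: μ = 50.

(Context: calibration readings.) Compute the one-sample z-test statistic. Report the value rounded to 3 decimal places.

test statistic = -1.819

SE = σ/√n = 9/√27 = 1.7321
z = (x̄−μ₀)/SE = (46.85−50)/1.7321 = -1.8187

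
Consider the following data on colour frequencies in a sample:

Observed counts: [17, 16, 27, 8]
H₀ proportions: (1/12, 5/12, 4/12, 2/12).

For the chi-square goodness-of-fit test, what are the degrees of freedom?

degrees of freedom = 3

df = k − 1 = 4 − 1 = 3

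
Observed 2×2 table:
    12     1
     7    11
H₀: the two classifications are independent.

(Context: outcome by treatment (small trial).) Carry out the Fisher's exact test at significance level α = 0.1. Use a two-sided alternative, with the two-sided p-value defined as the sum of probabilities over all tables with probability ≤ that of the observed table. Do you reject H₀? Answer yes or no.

reject H₀: yes

Margins: r₁=13, r₂=18, c₁=19, c₂=12, n=31
p_obs = C(13,12)·C(18,7)/C(31,19); sum pmf over tables with pmf ≤ p_obs
p-value (two-sided) = 0.00338
At α=0.1: p < α → reject H₀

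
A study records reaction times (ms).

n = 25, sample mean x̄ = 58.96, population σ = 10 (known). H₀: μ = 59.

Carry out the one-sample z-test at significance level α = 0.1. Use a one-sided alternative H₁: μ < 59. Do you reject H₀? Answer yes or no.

SE = σ/√n = 10/√25 = 2.0000
z = (x̄−μ₀)/SE = (58.96−59)/2.0000 = -0.0200
p-value (one-sided, H₁ less) = 0.49202
At α=0.1: p ≥ α → fail to reject H₀

reject H₀: no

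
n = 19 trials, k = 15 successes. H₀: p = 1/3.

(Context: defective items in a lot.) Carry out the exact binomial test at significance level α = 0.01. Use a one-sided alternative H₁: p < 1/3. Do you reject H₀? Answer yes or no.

Exact binomial: n=19, k=15, p₀=1/3=0.3333
P(X≤15) from Σ C(n,i)·p₀^i·(1−p₀)^(n−i)
p-value (one-sided, H₁ less) = 0.99999
At α=0.01: p ≥ α → fail to reject H₀

reject H₀: no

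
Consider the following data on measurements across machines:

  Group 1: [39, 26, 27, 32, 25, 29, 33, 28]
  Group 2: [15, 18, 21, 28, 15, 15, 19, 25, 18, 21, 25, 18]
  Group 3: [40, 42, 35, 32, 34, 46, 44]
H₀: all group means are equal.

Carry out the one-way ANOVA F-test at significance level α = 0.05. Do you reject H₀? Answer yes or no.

reject H₀: yes

Group means [29.88, 19.83, 39.00], grand mean 27.778
SSB = Σnᵢ(x̄ᵢ−x̄)² = 1674.125; SSW = ΣΣ(x−x̄ᵢ)² = 526.542
MSB = 1674.125/2 = 837.0625; MSW = 526.542/24 = 21.9392
F = MSB/MSW = 38.1537
df = (2, 24)
p-value (upper-tail) = 0.00000
At α=0.05: p < α → reject H₀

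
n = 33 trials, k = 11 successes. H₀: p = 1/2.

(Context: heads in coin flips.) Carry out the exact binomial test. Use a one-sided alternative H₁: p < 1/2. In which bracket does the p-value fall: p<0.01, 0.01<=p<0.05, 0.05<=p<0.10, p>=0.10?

p-value bracket: 0.01<=p<0.05

Exact binomial: n=33, k=11, p₀=1/2=0.5000
P(X≤11) from Σ C(n,i)·p₀^i·(1−p₀)^(n−i)
p-value (one-sided, H₁ less) = 0.04007
→ bracket: 0.01<=p<0.05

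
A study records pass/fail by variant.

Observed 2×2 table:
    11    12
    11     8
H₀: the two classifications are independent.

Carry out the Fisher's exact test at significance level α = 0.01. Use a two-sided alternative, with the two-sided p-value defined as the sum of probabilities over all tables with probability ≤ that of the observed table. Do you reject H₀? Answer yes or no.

reject H₀: no

Margins: r₁=23, r₂=19, c₁=22, c₂=20, n=42
p_obs = C(23,11)·C(19,11)/C(42,22); sum pmf over tables with pmf ≤ p_obs
p-value (two-sided) = 0.55120
At α=0.01: p ≥ α → fail to reject H₀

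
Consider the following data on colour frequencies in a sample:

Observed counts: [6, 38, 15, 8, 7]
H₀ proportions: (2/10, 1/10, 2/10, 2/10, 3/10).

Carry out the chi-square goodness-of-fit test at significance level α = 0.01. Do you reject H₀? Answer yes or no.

n = 74; E_i = n·p_i = [14.80, 7.40, 14.80, 14.80, 22.20]
χ² = (6−14.80)²/14.80 + (38−7.40)²/7.40 + (15−14.80)²/14.80 + (8−14.80)²/14.80 + (7−22.20)²/22.20 = 145.3018
df = 4
p-value (upper-tail) = 0.00000
At α=0.01: p < α → reject H₀

reject H₀: yes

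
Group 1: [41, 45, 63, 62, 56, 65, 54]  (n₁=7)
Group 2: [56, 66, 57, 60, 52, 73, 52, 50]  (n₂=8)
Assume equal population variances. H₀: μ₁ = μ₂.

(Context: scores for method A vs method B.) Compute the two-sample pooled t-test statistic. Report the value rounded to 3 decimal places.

x̄₁=55.143, s₁=9.227, n₁=7
x̄₂=58.250, s₂=7.869, n₂=8
s_p² = [6·9.227² + 7·7.869²]/13 = 72.6429
SE = √(s_p²·(1/7+1/8)) = 4.4111
t = (55.143−58.250)/4.4111 = -0.7044
df = 13

test statistic = -0.704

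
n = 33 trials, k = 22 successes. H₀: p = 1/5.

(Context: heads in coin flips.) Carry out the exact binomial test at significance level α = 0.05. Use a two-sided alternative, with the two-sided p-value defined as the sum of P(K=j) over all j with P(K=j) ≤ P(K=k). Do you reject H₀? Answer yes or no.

reject H₀: yes

Exact binomial: n=33, k=22, p₀=1/5=0.2000
P(X=j) = C(n,j)·p₀^j·(1−p₀)^(n−j); p = Σ P(X=j) over j with P(X=j) ≤ P(X=22)
p-value (two-sided) = 0.00000
At α=0.05: p < α → reject H₀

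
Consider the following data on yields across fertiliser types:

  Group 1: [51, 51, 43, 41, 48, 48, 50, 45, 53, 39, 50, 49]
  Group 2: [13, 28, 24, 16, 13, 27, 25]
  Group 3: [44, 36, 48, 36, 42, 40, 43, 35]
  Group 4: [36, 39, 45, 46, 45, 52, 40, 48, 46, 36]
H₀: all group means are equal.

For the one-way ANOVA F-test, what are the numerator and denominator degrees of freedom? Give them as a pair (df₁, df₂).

k = 4 groups, N = 37 total
df = (k−1, N−k) = (4−1, 37−4) = (3, 33)

degrees of freedom = [3, 33]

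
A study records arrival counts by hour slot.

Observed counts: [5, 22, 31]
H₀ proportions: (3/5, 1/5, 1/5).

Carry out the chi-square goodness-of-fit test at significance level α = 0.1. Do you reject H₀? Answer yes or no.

n = 58; E_i = n·p_i = [34.80, 11.60, 11.60]
χ² = (5−34.80)²/34.80 + (22−11.60)²/11.60 + (31−11.60)²/11.60 = 67.2874
df = 2
p-value (upper-tail) = 0.00000
At α=0.1: p < α → reject H₀

reject H₀: yes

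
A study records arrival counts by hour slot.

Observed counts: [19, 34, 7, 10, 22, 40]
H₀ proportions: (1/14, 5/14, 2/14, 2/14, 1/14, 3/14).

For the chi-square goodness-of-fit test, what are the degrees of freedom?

df = k − 1 = 6 − 1 = 5

degrees of freedom = 5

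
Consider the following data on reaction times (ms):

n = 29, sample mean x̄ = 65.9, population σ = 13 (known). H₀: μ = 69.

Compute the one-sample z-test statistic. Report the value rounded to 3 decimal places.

test statistic = -1.284

SE = σ/√n = 13/√29 = 2.4140
z = (x̄−μ₀)/SE = (65.9−69)/2.4140 = -1.2842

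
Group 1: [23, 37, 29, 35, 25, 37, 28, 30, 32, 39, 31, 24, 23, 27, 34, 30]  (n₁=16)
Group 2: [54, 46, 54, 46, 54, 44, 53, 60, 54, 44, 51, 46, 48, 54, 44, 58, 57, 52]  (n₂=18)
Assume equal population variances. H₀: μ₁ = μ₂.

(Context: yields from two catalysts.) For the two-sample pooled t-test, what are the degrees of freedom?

degrees of freedom = 32

df = n₁ + n₂ − 2 = 16 + 18 − 2 = 32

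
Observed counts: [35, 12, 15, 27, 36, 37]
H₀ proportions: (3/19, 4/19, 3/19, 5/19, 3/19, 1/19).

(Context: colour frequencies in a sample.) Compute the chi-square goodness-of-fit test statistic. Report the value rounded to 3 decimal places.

n = 162; E_i = n·p_i = [25.58, 34.11, 25.58, 42.63, 25.58, 8.53]
χ² = (35−25.58)²/25.58 + (12−34.11)²/34.11 + (15−25.58)²/25.58 + (27−42.63)²/42.63 + (36−25.58)²/25.58 + (37−8.53)²/8.53 = 127.2379
df = 5

test statistic = 127.238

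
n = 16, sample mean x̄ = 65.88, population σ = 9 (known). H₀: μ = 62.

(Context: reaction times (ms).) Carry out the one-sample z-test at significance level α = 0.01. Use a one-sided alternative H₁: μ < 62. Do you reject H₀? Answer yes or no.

SE = σ/√n = 9/√16 = 2.2500
z = (x̄−μ₀)/SE = (65.88−62)/2.2500 = 1.7244
p-value (one-sided, H₁ less) = 0.95769
At α=0.01: p ≥ α → fail to reject H₀

reject H₀: no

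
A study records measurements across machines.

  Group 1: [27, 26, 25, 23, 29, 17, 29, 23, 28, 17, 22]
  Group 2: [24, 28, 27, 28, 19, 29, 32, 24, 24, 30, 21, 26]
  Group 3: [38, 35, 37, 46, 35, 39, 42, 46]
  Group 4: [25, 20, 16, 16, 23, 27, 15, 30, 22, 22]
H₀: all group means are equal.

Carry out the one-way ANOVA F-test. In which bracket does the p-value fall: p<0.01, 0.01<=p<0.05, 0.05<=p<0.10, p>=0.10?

Group means [24.18, 26.00, 39.75, 21.60], grand mean 27.122
SSB = Σnᵢ(x̄ᵢ−x̄)² = 1690.854; SSW = ΣΣ(x−x̄ᵢ)² = 701.536
MSB = 1690.854/3 = 563.6180; MSW = 701.536/37 = 18.9604
F = MSB/MSW = 29.7260
df = (3, 37)
p-value (upper-tail) = 0.00000
→ bracket: p<0.01

p-value bracket: p<0.01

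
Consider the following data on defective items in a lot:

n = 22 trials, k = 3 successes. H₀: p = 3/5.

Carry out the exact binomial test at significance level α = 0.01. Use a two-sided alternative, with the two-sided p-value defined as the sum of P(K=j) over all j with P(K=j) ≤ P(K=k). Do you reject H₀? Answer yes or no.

Exact binomial: n=22, k=3, p₀=3/5=0.6000
P(X=j) = C(n,j)·p₀^j·(1−p₀)^(n−j); p = Σ P(X=j) over j with P(X=j) ≤ P(X=3)
p-value (two-sided) = 0.00001
At α=0.01: p < α → reject H₀

reject H₀: yes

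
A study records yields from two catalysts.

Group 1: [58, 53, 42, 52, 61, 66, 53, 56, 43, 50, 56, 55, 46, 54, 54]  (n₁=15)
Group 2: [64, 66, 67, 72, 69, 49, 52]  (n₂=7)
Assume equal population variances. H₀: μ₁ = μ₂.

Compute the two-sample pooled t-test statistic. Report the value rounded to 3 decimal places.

x̄₁=53.267, s₁=6.330, n₁=15
x̄₂=62.714, s₂=8.751, n₂=7
s_p² = [14·6.330² + 6·8.751²]/20 = 51.0181
SE = √(s_p²·(1/15+1/7)) = 3.2695
t = (53.267−62.714)/3.2695 = -2.8896
df = 20

test statistic = -2.890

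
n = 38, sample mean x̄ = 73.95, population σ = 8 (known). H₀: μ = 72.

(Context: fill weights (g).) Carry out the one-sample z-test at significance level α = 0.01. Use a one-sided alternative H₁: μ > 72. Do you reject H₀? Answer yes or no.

SE = σ/√n = 8/√38 = 1.2978
z = (x̄−μ₀)/SE = (73.95−72)/1.2978 = 1.5026
p-value (one-sided, H₁ greater) = 0.06647
At α=0.01: p ≥ α → fail to reject H₀

reject H₀: no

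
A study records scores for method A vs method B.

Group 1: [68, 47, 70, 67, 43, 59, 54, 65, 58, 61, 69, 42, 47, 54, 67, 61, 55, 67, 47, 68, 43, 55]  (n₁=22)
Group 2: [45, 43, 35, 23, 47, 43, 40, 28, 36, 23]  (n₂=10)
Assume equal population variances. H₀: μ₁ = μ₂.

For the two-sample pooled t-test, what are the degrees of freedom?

degrees of freedom = 30

df = n₁ + n₂ − 2 = 22 + 10 − 2 = 30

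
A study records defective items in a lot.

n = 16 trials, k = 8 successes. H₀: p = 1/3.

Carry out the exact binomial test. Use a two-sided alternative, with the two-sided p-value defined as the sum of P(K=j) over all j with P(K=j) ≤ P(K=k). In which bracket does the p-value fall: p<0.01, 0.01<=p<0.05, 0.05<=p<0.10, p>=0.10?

Exact binomial: n=16, k=8, p₀=1/3=0.3333
P(X=j) = C(n,j)·p₀^j·(1−p₀)^(n−j); p = Σ P(X=j) over j with P(X=j) ≤ P(X=8)
p-value (two-sided) = 0.18588
→ bracket: p>=0.10

p-value bracket: p>=0.10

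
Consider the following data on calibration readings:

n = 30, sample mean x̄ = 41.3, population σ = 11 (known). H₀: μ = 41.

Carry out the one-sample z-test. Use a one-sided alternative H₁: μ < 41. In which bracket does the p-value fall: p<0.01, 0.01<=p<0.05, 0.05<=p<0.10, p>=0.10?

p-value bracket: p>=0.10

SE = σ/√n = 11/√30 = 2.0083
z = (x̄−μ₀)/SE = (41.3−41)/2.0083 = 0.1494
p-value (one-sided, H₁ less) = 0.55937
→ bracket: p>=0.10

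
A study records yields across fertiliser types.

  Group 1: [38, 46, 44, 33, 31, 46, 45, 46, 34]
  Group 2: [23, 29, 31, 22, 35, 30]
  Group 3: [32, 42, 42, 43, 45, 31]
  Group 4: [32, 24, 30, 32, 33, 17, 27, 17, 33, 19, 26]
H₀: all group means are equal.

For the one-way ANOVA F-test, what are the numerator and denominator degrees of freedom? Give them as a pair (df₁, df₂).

k = 4 groups, N = 32 total
df = (k−1, N−k) = (4−1, 32−4) = (3, 28)

degrees of freedom = [3, 28]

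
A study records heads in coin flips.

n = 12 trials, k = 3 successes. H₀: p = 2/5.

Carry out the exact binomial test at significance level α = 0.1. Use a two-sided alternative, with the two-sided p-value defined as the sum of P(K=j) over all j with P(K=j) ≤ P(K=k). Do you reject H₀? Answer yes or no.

Exact binomial: n=12, k=3, p₀=2/5=0.4000
P(X=j) = C(n,j)·p₀^j·(1−p₀)^(n−j); p = Σ P(X=j) over j with P(X=j) ≤ P(X=3)
p-value (two-sided) = 0.38355
At α=0.1: p ≥ α → fail to reject H₀

reject H₀: no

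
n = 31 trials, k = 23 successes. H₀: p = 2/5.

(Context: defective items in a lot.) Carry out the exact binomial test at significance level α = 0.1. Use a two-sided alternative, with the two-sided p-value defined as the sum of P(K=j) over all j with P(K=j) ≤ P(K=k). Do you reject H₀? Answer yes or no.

reject H₀: yes

Exact binomial: n=31, k=23, p₀=2/5=0.4000
P(X=j) = C(n,j)·p₀^j·(1−p₀)^(n−j); p = Σ P(X=j) over j with P(X=j) ≤ P(X=23)
p-value (two-sided) = 0.00015
At α=0.1: p < α → reject H₀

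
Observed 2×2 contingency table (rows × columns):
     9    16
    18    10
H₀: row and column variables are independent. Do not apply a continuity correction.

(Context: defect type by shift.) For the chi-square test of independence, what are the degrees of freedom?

degrees of freedom = 1

df = (r−1)(c−1) = (2−1)·(2−1) = 1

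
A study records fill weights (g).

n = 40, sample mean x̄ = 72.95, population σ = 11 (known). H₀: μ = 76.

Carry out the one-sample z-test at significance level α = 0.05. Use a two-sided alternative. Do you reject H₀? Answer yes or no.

SE = σ/√n = 11/√40 = 1.7393
z = (x̄−μ₀)/SE = (72.95−76)/1.7393 = -1.7536
p-value (two-sided) = 0.07949
At α=0.05: p ≥ α → fail to reject H₀

reject H₀: no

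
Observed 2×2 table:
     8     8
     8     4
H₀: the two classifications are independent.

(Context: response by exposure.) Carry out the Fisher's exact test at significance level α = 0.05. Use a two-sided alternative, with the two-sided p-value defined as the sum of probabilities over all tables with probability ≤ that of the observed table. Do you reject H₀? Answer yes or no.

reject H₀: no

Margins: r₁=16, r₂=12, c₁=16, c₂=12, n=28
p_obs = C(16,8)·C(12,8)/C(28,16); sum pmf over tables with pmf ≤ p_obs
p-value (two-sided) = 0.45894
At α=0.05: p ≥ α → fail to reject H₀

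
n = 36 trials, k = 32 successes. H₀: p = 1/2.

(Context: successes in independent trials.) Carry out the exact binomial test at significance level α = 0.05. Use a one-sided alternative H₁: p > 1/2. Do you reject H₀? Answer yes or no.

Exact binomial: n=36, k=32, p₀=1/2=0.5000
P(X≥32) from Σ C(n,i)·p₀^i·(1−p₀)^(n−i)
p-value (one-sided, H₁ greater) = 0.00000
At α=0.05: p < α → reject H₀

reject H₀: yes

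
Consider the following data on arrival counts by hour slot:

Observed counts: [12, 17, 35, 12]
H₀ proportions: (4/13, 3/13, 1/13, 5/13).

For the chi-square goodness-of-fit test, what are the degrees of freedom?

degrees of freedom = 3

df = k − 1 = 4 − 1 = 3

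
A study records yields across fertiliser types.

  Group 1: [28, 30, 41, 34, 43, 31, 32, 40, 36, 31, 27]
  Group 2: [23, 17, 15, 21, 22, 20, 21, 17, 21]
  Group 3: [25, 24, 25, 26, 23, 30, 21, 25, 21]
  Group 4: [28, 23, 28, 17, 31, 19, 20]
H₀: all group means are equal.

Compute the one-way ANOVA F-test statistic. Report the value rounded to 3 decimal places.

Group means [33.91, 19.67, 24.44, 23.71], grand mean 26.000
SSB = Σnᵢ(x̄ᵢ−x̄)² = 1107.440; SSW = ΣΣ(x−x̄ᵢ)² = 582.560
MSB = 1107.440/3 = 369.1467; MSW = 582.560/32 = 18.2050
F = MSB/MSW = 20.2772
df = (3, 32)

test statistic = 20.277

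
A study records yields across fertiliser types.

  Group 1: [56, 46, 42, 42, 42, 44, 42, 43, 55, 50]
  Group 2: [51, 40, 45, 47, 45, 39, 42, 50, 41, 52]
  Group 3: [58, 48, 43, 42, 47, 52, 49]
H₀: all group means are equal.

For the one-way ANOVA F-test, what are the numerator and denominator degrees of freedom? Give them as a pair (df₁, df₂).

degrees of freedom = [2, 24]

k = 3 groups, N = 27 total
df = (k−1, N−k) = (3−1, 27−3) = (2, 24)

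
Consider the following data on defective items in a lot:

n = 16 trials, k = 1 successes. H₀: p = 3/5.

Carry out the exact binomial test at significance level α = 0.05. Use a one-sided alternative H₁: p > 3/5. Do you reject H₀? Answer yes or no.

reject H₀: no

Exact binomial: n=16, k=1, p₀=3/5=0.6000
P(X≥1) from Σ C(n,i)·p₀^i·(1−p₀)^(n−i)
p-value (one-sided, H₁ greater) = 1.00000
At α=0.05: p ≥ α → fail to reject H₀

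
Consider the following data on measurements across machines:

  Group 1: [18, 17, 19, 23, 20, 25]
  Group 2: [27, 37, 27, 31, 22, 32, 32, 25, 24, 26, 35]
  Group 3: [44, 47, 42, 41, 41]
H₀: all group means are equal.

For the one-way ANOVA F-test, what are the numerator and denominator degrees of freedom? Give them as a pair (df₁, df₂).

degrees of freedom = [2, 19]

k = 3 groups, N = 22 total
df = (k−1, N−k) = (3−1, 22−3) = (2, 19)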